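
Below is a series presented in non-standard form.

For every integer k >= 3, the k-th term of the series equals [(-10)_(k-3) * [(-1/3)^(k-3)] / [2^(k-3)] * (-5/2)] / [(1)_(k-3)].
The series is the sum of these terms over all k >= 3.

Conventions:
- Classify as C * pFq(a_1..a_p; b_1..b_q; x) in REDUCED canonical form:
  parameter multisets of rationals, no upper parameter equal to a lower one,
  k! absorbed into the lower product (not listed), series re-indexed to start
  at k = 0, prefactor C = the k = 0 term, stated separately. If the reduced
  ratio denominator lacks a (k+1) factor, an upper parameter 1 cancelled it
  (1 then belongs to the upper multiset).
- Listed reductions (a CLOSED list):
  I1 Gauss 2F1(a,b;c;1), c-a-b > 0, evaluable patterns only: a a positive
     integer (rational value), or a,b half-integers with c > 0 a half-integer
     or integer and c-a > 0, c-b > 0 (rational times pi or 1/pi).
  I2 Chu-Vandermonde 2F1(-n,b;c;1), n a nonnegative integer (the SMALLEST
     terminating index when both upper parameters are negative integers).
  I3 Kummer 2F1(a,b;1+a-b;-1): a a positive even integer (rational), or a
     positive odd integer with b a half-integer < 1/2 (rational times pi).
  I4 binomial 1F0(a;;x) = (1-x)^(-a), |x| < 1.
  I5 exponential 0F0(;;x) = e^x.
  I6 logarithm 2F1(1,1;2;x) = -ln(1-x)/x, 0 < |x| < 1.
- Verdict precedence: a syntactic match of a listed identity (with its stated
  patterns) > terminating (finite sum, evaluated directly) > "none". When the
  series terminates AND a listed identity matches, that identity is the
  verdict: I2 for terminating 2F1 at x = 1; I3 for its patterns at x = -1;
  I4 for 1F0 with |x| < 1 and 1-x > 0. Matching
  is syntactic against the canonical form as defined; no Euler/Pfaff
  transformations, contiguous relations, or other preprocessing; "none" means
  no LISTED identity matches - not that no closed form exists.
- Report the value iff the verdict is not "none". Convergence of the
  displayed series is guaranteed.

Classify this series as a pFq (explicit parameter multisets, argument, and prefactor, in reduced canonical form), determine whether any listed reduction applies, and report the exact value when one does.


The series (x = -1/6) is 1F0: upper {-10}, lower {-}, prefactor -5/2. Verdict at x = -1/6: the I4 binomial reduction matches (the 1F0 binomial series: exponent 10, x = -1/6). Value: -1412376245/120932352.

Key observation: from the first term -5/2: the two k-th powers (C = -5/2, x = -1/6) combine into one argument.
Term ratio: r(k) = (-1/6) * (k-10) / [(k+1)] - poly over poly, x = (-1/6) from leading terms; C = -5/2 at k = 0.


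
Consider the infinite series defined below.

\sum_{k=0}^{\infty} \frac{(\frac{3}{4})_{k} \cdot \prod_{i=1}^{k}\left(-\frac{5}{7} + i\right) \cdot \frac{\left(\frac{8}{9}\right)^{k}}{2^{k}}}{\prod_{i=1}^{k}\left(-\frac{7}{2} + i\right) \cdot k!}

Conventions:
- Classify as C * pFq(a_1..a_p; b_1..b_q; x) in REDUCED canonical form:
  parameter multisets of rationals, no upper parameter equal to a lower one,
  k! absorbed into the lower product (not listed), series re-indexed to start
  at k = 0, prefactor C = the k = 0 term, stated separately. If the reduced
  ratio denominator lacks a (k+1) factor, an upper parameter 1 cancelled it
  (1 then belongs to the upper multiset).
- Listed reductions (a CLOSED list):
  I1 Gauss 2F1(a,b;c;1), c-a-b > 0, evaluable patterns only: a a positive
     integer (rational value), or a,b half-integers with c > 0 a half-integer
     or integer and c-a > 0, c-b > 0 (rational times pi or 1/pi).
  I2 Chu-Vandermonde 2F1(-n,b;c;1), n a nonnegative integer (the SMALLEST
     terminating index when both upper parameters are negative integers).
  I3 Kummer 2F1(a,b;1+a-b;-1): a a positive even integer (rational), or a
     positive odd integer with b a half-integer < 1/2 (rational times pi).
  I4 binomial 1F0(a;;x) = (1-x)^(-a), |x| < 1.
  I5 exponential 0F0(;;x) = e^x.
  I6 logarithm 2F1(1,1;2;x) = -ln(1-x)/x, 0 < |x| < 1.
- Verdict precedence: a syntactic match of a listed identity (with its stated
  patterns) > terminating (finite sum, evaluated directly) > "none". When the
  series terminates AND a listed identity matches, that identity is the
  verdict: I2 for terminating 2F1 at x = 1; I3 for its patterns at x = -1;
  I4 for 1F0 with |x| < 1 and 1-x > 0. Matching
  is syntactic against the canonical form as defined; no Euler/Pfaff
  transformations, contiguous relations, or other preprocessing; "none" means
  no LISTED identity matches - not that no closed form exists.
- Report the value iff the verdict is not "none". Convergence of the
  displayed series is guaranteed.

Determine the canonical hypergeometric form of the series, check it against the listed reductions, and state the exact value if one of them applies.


The series (x = \frac{4}{9}) is 2F1: upper {\frac{2}{7}, \frac{3}{4}}, lower {-\frac{5}{2}}, prefactor 1. Verdict: none (x = \frac{4}{9}): each listed identity misses the multisets {\frac{2}{7}, \frac{3}{4}} ; {-\frac{5}{2}}.

Structural cue: from the first term 1: the two k-th powers (C = 1) combine into one argument.
Step ratio: r(k) = \frac{4}{9} * (k+\frac{2}{7}) (k+\frac{3}{4}) / [(k-\frac{5}{2}) (k+1)] - rational; roots negated = parameters, x = \frac{4}{9}, C = 1.


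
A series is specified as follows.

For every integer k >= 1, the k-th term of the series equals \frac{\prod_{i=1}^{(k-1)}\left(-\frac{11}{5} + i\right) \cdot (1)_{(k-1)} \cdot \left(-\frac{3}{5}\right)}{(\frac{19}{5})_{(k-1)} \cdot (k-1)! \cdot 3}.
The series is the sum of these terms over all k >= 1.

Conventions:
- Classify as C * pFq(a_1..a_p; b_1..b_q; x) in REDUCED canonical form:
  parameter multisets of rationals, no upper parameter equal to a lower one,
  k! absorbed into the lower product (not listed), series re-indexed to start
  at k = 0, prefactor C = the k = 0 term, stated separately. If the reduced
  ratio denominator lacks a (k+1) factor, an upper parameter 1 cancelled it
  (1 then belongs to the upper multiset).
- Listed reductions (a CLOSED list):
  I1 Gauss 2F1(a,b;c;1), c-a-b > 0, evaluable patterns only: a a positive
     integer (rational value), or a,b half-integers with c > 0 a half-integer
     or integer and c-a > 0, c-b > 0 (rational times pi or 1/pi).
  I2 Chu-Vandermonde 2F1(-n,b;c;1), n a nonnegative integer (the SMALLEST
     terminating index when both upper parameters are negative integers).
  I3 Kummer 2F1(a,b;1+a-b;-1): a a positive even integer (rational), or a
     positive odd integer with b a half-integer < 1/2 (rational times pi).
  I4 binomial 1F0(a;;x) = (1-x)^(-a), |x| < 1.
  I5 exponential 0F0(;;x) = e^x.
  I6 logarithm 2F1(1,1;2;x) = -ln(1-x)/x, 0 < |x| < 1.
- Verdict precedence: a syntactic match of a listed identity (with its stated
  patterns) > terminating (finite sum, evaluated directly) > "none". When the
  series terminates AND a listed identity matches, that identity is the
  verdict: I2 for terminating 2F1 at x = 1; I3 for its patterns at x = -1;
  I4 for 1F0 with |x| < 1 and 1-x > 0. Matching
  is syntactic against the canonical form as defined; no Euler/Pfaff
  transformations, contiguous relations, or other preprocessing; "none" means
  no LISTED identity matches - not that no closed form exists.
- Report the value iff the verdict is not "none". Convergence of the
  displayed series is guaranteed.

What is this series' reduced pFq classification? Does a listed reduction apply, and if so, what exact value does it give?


Key observation: x = 1 and the constant factors (C = -1/5) combine into one prefactor.
Term ratio: r(k) = 1 * (k-\frac{6}{5}) (k+1) / [(k+\frac{19}{5}) (k+1)] - rational in k. x = 1; t_0 = -\frac{1}{5}; negate the roots.

x = 1 here; the reduced form reads 2F1, upper {-\frac{6}{5}, 1}, lower {\frac{19}{5}}, C = -\frac{1}{5}. Verdict (x = 1): Gauss (I1, integer-parameter pattern) applies (x = 1: the Gamma ratio telescopes since c-a-b = 4 > 0 and a = 1 in Z>0). Hence: -\frac{7}{50}.


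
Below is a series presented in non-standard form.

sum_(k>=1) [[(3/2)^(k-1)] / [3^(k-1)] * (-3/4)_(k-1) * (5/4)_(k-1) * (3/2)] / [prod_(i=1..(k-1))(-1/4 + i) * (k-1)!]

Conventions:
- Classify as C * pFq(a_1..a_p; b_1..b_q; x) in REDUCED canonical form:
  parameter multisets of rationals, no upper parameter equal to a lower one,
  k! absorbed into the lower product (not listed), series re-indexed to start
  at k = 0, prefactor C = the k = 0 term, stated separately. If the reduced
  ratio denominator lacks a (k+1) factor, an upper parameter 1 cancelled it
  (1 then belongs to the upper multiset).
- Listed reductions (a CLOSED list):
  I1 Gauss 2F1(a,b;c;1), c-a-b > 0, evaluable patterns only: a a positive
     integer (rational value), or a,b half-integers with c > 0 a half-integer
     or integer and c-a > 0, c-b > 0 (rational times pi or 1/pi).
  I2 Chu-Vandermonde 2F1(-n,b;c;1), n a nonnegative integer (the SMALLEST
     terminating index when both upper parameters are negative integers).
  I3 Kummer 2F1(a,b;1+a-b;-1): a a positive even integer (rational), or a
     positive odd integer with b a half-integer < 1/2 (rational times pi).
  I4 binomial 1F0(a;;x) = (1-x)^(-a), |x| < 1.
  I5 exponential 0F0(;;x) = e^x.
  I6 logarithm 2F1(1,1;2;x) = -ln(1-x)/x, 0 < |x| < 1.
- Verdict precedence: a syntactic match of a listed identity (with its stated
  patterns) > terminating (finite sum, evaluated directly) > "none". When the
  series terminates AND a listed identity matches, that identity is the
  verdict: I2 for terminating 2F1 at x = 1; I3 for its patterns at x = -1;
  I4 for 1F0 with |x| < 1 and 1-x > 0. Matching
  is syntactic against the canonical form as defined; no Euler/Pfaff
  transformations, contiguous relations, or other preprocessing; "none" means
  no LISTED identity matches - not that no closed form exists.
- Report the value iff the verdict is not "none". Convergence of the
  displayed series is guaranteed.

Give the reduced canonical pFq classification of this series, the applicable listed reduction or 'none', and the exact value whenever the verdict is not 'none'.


The tell: x = (1/2) and the two k-th powers (prefactor 3/2) combine into one argument.
Term ratio: r(k) = (1/2) * (k-3/4) (k+5/4) / [(k+3/4) (k+1)] - rational in k. x = (1/2); t_0 = 3/2; negate the roots.

Reduced: x = 1/2, 2F1, upper = {-3/4, 5/4}, lower = {3/4}, C = 3/2. Verdict: no listed reduction: x = 1/2 and upper {-3/4, 5/4} fail every I1-I6 pattern.


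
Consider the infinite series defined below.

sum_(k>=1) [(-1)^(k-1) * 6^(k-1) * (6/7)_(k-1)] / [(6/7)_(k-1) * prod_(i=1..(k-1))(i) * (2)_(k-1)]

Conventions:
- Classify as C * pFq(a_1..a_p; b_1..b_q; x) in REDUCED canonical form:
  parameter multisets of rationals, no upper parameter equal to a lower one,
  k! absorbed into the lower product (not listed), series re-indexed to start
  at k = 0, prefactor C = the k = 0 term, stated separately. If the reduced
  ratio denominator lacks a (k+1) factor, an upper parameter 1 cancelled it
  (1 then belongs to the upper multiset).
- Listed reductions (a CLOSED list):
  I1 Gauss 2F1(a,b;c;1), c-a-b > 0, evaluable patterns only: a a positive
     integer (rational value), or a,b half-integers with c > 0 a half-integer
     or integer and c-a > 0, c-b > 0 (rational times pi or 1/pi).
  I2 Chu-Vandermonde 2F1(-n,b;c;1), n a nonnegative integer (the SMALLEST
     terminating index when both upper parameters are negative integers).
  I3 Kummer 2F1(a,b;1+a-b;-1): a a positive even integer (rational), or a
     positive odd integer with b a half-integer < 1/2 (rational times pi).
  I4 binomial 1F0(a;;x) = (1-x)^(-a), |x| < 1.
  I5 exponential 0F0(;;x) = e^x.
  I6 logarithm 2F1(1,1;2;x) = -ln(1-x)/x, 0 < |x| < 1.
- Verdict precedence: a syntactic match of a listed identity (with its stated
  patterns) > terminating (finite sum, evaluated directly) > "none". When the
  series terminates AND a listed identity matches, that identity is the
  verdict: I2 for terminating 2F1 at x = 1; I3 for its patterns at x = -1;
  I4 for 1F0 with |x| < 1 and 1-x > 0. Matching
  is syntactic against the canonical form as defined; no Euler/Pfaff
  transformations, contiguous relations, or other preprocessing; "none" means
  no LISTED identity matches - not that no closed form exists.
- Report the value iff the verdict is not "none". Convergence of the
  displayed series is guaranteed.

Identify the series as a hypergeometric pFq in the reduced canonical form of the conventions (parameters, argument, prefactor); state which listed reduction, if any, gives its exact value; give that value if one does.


With C = 1: the canonical form is 0F1(-; 2; -6). Verdict: none - this 0F1 at x = -6 matches no listed pattern, and upper {-} holds no stopper.

First insight: x = (-6) and the (-1)^k factor (C = 1, x = -6) folds into the argument's sign.
Ratio: r(k) = (-6) * 1 / [(k+2) (k+1)] - rational in k. x = (-6); t_0 = 1; negate the roots.


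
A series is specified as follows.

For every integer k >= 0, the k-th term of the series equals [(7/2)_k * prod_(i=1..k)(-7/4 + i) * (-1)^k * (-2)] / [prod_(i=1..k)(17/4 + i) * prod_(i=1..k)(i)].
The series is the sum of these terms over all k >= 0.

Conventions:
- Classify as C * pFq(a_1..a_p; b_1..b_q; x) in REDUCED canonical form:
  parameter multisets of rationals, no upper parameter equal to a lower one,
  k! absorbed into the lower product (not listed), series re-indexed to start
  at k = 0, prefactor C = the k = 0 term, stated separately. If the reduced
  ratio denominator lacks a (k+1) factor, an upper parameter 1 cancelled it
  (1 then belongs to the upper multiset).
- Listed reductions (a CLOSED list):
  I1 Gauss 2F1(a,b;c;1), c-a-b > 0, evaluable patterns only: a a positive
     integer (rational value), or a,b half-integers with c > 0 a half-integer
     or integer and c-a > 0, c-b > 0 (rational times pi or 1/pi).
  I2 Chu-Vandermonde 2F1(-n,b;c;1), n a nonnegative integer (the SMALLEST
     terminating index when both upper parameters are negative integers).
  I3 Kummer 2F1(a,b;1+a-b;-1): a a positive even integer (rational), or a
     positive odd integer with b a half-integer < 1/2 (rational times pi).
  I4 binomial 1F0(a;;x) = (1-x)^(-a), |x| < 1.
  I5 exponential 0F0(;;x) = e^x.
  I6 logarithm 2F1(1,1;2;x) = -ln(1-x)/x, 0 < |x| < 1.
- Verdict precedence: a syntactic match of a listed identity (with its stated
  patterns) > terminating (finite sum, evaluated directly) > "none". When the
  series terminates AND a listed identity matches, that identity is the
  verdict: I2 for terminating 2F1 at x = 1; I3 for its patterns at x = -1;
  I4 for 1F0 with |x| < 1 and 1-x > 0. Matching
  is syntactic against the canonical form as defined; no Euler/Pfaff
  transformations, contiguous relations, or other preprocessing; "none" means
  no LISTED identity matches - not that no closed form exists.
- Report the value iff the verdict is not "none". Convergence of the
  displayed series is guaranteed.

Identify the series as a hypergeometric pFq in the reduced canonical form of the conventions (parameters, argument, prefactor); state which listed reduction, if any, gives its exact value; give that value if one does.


With C = -2: the canonical form is 2F1(-3/4, 7/2; 21/4; -1). Verdict: none. A 2F1 with upper {-3/4, 7/2} fits none of I1-I6 at x = -1; the sum runs forever.

First insight: with t_0 = -2, the running product (C = -2, x = -1) telescopes to a rising factorial.
Term ratio: r(k) = (-1) * (k-3/4) (k+7/2) / [(k+21/4) (k+1)] - rational in k, leading ratio (-1); with t_0 = -2, classification follows.


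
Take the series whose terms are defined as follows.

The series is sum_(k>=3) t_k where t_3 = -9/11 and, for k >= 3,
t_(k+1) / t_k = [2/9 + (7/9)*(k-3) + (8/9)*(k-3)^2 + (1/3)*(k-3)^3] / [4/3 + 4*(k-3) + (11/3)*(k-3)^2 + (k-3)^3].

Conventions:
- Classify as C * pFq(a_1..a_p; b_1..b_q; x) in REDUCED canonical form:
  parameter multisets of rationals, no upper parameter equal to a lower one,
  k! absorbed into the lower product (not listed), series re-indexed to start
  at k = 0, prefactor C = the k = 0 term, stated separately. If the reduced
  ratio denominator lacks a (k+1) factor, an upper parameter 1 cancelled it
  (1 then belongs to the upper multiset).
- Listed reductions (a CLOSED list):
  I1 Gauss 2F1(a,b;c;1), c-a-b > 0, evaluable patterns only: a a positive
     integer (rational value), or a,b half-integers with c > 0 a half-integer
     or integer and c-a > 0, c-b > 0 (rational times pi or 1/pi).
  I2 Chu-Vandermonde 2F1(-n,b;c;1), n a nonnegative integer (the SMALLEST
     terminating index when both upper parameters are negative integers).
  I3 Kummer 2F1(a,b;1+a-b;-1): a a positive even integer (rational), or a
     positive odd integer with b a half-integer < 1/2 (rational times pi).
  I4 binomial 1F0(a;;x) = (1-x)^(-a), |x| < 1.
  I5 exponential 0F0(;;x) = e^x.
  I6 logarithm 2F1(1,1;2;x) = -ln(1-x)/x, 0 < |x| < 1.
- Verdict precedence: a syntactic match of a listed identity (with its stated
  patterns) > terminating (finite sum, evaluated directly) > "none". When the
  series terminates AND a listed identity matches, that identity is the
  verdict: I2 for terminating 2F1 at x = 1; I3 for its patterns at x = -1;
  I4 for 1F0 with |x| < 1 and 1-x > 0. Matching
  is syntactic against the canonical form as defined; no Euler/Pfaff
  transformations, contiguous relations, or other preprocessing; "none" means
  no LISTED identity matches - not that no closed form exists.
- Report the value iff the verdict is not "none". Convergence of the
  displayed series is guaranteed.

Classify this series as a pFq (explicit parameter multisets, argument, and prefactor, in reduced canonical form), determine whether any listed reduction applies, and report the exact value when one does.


x = 1/3 here; the reduced form reads 2F1, upper {1, 1}, lower {2}, C = -9/11. Verdict: the logarithmic series (I6) matches (the logarithm: parameters (1,1;2), x = 1/3). Sum: (27/11) * ln(2/3).

First insight: t_0 being -9/11, the ratio is unreduced: k + 2/3 divides both sides (C = -9/11, x = 1/3).
Step ratio: r(k) = (1/3) * (k+1) (k+1) / [(k+2) (k+1)] - rational; roots negated = parameters, x = (1/3), C = -9/11.


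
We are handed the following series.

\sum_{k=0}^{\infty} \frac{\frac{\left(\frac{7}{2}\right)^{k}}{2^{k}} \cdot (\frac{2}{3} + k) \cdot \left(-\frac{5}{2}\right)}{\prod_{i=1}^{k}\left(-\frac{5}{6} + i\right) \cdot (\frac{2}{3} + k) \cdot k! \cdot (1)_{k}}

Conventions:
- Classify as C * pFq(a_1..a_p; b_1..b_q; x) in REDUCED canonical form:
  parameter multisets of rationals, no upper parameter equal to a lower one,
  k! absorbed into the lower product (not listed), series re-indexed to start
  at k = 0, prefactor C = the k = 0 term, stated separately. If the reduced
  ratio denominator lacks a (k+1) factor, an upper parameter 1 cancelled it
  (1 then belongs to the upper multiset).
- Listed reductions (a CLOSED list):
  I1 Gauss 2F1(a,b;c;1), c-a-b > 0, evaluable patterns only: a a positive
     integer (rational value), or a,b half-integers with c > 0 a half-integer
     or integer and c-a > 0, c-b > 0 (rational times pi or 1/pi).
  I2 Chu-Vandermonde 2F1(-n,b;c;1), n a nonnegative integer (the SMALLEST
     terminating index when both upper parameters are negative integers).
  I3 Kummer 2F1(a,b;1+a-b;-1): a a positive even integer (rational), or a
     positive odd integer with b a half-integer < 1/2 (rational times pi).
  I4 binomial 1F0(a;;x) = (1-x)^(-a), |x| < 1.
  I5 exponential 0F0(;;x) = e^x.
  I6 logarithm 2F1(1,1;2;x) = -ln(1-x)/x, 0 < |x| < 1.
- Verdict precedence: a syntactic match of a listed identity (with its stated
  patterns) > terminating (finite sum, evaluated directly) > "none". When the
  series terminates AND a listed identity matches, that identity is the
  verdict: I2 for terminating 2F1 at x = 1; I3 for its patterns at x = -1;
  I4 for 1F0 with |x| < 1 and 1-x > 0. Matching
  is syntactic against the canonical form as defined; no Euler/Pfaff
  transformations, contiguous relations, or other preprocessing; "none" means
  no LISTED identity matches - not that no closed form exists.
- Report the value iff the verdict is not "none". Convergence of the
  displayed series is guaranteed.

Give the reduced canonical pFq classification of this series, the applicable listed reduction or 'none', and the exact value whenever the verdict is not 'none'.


x = \frac{7}{4} here; the reduced form reads 0F2, upper {-}, lower {\frac{1}{6}, 1}, C = -\frac{5}{2}. Verdict: none - this 0F2 at x = \frac{7}{4} matches no listed pattern, and upper {-} holds no stopper.

Key step: x = \frac{7}{4} and k + 2/3 divides numerator and denominator alike; C = -5/2, x = 7/4 after cancelling.
Step ratio: r(k) = \frac{7}{4} * 1 / [(k+\frac{1}{6}) (k+1) (k+1)] - poly over poly, x = \frac{7}{4} from leading terms; C = -\frac{5}{2} at k = 0.


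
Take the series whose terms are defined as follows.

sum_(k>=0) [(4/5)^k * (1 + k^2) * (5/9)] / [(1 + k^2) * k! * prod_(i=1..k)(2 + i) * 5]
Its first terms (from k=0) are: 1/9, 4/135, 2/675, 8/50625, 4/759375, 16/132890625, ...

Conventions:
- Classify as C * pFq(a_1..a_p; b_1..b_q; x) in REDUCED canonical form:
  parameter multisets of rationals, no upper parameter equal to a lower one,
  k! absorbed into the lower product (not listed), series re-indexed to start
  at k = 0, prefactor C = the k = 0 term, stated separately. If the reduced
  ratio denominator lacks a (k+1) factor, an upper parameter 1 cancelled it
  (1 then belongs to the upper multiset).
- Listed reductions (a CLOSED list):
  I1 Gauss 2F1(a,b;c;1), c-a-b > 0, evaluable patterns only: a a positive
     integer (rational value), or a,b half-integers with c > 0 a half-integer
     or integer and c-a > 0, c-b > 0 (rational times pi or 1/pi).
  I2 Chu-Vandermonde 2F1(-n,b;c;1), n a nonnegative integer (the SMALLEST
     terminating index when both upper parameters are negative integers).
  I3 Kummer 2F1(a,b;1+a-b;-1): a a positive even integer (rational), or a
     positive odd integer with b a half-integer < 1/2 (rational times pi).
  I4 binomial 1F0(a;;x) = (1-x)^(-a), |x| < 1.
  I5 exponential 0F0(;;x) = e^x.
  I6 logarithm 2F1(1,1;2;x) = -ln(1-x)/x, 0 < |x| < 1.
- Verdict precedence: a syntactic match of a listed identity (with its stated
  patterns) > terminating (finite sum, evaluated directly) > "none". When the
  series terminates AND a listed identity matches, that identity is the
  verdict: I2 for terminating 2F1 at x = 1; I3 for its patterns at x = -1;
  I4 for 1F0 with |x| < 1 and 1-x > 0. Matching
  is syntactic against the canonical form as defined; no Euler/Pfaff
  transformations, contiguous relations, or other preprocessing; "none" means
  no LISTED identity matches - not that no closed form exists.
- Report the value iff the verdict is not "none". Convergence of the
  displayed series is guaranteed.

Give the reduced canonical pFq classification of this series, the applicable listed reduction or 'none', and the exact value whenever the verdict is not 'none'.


With C = 1/9: the canonical form is 0F1(-; 3; 4/5). Verdict: none. No listed pattern accepts 0F1(-; 3; 4/5).

Key observation: with t_0 = 1/9, the lower running product (prefactor 1/9) is a rising factorial.
Adjacent-term ratio: r(k) = (4/5) * 1 / [(k+3) (k+1)] - rational in k. x = (4/5); t_0 = 1/9; negate the roots.


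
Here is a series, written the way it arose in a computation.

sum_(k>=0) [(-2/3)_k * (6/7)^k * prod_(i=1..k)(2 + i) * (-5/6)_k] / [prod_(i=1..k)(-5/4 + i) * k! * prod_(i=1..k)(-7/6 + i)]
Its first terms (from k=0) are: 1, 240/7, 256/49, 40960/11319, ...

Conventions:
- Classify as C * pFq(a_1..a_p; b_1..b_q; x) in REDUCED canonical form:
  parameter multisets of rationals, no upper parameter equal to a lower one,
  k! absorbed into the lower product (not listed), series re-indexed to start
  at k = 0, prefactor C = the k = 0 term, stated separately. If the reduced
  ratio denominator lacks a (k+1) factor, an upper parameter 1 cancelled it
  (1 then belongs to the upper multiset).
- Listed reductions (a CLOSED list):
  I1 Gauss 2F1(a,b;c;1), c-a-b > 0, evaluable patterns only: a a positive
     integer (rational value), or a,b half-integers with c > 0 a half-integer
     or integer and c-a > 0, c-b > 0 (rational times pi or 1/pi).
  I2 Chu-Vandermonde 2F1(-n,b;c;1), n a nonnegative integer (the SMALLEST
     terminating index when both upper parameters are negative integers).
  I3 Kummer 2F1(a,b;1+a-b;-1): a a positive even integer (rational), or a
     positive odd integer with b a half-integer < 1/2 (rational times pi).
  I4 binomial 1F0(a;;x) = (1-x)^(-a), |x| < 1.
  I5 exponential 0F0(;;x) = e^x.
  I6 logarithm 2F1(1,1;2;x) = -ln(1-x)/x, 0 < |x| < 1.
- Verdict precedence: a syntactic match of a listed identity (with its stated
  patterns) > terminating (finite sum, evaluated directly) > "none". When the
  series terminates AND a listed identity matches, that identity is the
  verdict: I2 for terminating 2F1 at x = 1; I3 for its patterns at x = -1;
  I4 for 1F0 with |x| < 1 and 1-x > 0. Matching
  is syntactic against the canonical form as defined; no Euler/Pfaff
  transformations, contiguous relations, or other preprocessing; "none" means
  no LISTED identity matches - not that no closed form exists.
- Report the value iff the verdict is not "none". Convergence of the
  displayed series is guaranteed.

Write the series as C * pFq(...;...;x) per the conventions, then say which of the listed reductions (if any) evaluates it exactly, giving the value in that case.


At argument 6/7: a 3F2 with upper {-5/6, -2/3, 3}, lower {-1/4, -1/6}, scaled by C = 1. Verdict: none - at argument 6/7 the multisets {-5/6, -2/3, 3} ; {-1/4, -1/6} match no listed identity.

First insight: with t_0 = 1, the lower running product (C = 1, x = 6/7) is a rising factorial.
Adjacent-term ratio: r(k) = (6/7) * (k-5/6) (k-2/3) (k+3) / [(k-1/4) (k-1/6) (k+1)] - rational; roots negated = parameters, x = (6/7), C = 1.


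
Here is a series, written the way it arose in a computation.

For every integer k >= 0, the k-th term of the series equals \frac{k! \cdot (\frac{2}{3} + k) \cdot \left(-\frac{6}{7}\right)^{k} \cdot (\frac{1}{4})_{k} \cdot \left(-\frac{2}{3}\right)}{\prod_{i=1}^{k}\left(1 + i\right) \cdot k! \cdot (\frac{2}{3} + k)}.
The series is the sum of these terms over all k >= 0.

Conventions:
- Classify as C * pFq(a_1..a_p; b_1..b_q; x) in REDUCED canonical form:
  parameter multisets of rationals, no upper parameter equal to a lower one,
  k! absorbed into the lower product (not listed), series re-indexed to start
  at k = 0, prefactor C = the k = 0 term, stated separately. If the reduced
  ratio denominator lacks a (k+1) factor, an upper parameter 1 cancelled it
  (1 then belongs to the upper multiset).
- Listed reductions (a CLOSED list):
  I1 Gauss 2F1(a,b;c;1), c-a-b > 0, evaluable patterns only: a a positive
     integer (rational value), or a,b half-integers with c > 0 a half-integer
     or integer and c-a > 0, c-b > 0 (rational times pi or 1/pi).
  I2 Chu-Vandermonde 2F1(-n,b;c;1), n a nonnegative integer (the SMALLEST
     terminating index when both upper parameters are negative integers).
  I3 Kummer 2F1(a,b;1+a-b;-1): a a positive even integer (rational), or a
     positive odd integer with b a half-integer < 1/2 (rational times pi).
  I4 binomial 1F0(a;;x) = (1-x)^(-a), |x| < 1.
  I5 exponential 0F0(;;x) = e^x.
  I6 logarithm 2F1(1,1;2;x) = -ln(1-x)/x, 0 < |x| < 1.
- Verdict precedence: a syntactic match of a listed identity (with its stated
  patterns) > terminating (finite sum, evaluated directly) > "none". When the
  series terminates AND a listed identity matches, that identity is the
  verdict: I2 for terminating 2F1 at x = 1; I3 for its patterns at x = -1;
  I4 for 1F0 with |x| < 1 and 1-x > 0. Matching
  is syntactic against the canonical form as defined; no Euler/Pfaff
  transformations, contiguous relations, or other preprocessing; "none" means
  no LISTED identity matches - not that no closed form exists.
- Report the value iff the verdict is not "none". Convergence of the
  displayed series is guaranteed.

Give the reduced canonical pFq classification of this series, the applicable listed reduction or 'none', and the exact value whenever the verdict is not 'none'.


Prefactor -\frac{2}{3}, argument -\frac{6}{7}: 2F1 with upper {\frac{1}{4}, 1} over lower {2}. Verdict: none (x = -\frac{6}{7}): each listed identity misses the multisets {\frac{1}{4}, 1} ; {2}.

Structural cue: with t_0 = -\frac{2}{3}, the factorial ratio (prefactor -2/3) (k+a-1)!/(a-1)! is a rising factorial (a)_k.
Ratio: r(k) = -\frac{6}{7} * (k+\frac{1}{4}) (k+1) / [(k+2) (k+1)] - rational in k, leading ratio -\frac{6}{7}; with t_0 = -\frac{2}{3}, classification follows.


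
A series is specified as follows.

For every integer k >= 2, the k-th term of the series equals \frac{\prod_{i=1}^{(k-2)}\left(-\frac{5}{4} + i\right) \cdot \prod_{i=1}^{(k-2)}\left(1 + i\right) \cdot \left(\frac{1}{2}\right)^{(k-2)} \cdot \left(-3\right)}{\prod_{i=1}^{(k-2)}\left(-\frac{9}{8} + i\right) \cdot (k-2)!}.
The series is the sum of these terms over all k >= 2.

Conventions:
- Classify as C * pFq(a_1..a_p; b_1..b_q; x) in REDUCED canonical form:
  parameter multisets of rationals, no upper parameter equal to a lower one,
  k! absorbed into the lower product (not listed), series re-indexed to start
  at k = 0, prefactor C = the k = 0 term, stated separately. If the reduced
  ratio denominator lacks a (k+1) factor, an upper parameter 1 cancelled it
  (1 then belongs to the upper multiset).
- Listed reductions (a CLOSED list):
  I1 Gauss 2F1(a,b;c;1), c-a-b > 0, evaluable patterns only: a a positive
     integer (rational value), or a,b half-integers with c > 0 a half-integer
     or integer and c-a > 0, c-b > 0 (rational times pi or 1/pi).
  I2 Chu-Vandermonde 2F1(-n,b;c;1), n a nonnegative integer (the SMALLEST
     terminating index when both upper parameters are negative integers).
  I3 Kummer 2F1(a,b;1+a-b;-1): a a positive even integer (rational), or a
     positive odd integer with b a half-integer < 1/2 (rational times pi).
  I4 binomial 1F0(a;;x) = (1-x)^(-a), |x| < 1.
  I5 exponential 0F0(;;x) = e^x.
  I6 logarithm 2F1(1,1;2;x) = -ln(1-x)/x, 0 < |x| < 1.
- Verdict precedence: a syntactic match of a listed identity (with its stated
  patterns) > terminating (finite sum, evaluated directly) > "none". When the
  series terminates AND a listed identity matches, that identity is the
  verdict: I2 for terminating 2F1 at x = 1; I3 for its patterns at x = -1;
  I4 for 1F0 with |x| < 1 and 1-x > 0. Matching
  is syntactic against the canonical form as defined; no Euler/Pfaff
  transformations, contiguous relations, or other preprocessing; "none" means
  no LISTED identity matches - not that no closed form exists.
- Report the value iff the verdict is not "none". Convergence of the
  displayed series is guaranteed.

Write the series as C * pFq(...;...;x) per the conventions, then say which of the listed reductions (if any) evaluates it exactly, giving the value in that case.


Prefactor -3, argument \frac{1}{2}: 2F1 with upper {-\frac{1}{4}, 2} over lower {-\frac{1}{8}}. Verdict: none. A 2F1 with upper {-\frac{1}{4}, 2} fits none of I1-I6 at x = \frac{1}{2}; the sum runs forever.

Key step: from the first term -3: the running product (prefactor -3) telescopes to a rising factorial.
Adjacent-term ratio: r(k) = \frac{1}{2} * (k-\frac{1}{4}) (k+2) / [(k-\frac{1}{8}) (k+1)] - rational; roots negated = parameters, x = \frac{1}{2}, C = -3.


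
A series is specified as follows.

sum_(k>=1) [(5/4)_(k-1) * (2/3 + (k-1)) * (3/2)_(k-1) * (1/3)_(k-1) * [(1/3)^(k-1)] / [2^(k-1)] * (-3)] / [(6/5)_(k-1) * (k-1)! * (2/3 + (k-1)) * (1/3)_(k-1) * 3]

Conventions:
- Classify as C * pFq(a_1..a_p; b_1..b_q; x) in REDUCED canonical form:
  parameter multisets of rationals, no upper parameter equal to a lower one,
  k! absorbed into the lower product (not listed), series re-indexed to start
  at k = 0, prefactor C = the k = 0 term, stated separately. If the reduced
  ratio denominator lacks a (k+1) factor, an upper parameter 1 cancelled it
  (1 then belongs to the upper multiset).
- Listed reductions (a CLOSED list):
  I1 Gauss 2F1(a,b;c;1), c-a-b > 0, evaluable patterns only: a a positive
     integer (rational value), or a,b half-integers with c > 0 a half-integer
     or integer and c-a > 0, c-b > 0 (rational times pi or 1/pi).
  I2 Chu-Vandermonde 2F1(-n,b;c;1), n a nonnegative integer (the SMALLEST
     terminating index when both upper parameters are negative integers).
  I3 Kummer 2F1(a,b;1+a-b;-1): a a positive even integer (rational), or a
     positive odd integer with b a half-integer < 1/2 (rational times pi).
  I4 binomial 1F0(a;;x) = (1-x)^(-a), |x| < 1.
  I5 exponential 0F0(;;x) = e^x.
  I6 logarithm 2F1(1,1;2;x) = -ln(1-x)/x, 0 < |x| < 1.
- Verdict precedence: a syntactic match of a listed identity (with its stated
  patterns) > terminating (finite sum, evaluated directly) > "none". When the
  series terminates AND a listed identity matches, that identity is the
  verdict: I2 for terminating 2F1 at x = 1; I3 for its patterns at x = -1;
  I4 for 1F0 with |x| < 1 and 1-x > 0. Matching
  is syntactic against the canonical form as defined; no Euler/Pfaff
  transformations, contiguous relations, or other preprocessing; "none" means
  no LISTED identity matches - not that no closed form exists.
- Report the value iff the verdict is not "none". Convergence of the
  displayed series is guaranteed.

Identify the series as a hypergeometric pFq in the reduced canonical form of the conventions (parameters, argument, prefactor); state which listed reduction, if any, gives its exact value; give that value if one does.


This is -1 * 2F1(5/4, 3/2; 6/5; 1/6) in reduced canonical form. Verdict: none - at argument 1/6 the multisets {5/4, 3/2} ; {6/5} match no listed identity.

The tell: t_0 = -1 here, and the constant factors (C = -1, x = 1/6) combine into one prefactor.
Consecutive-term ratio: r(k) = (1/6) * (k+5/4) (k+3/2) / [(k+6/5) (k+1)] - rational in k. x = (1/6); t_0 = -1; negate the roots.


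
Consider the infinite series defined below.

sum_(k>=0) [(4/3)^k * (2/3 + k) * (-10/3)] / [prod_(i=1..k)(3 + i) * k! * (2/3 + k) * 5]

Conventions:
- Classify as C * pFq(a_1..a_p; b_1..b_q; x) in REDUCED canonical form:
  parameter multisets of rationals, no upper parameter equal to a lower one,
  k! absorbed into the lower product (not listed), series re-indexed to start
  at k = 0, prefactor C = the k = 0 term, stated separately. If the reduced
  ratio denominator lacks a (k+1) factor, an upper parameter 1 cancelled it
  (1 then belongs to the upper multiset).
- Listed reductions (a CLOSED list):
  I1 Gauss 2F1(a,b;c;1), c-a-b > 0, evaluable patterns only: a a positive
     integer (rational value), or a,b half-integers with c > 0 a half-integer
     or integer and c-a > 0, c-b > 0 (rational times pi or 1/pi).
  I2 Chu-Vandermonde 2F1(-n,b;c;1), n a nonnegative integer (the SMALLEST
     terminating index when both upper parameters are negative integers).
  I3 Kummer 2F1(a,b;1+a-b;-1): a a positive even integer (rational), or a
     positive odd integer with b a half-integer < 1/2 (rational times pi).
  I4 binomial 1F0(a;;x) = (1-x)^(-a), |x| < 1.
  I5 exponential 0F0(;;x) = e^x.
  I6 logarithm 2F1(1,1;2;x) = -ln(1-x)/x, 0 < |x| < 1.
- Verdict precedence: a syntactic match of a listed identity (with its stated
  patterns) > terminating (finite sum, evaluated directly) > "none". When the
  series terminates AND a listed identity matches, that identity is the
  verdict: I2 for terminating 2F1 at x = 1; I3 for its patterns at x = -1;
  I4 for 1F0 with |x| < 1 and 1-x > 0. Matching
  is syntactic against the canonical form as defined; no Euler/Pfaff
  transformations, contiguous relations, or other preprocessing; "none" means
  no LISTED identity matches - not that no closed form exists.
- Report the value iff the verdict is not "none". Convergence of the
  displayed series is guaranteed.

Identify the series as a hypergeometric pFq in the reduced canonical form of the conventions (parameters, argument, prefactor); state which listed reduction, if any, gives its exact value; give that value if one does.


Canonical form: C = -2/3 times 0F1 with upper {-}, lower {4}, x = 4/3. Verdict: none (x = 4/3): each listed identity misses the multisets {-} ; {4}.

Structural cue: x = (4/3) and striking the common factor k + 2/3 reduces the term (C = -2/3, x = 4/3).
Adjacent-term ratio: r(k) = (4/3) * 1 / [(k+4) (k+1)] - rational in k, leading ratio (4/3); with t_0 = -2/3, classification follows.


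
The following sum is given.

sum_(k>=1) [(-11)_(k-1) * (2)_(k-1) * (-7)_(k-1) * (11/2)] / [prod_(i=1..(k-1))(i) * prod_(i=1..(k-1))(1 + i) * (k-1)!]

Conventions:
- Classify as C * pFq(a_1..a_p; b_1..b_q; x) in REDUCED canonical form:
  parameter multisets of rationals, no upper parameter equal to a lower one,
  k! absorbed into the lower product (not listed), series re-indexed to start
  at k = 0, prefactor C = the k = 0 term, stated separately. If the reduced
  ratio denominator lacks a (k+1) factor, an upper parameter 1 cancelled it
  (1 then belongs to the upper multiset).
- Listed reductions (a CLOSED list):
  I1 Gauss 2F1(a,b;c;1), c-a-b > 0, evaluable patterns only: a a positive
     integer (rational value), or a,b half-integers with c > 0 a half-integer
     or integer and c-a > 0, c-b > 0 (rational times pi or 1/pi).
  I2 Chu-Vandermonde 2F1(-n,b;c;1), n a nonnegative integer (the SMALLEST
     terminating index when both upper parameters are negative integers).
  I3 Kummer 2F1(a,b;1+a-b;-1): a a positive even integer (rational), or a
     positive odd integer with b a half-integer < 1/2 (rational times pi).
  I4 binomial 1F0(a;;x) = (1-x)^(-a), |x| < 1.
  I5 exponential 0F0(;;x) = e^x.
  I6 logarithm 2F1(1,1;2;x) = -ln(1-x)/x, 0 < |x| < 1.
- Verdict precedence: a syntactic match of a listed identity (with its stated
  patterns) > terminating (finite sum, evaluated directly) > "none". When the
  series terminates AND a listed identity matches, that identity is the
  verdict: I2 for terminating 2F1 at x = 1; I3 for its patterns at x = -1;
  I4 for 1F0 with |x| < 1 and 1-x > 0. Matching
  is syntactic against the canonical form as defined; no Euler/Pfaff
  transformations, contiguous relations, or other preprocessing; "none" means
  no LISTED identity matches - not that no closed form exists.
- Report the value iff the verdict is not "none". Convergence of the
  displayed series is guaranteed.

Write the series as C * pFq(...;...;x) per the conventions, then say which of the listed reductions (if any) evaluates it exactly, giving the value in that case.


x = 1 here; the reduced form reads 2F1, upper {-11, -7}, lower {1}, C = 11/2. Verdict: Vandermonde's identity (I2) matches (terminating 2F1 at x = 1 with n = 7, b = -11, c = 1). Value: 175032.

Key observation: t_0 being 11/2, the product of the first k integers (C = 11/2) is k!.
Ratio: r(k) = 1 * (k-11) (k-7) / [(k+1) (k+1)] - rational in k, leading ratio 1; with t_0 = 11/2, classification follows.


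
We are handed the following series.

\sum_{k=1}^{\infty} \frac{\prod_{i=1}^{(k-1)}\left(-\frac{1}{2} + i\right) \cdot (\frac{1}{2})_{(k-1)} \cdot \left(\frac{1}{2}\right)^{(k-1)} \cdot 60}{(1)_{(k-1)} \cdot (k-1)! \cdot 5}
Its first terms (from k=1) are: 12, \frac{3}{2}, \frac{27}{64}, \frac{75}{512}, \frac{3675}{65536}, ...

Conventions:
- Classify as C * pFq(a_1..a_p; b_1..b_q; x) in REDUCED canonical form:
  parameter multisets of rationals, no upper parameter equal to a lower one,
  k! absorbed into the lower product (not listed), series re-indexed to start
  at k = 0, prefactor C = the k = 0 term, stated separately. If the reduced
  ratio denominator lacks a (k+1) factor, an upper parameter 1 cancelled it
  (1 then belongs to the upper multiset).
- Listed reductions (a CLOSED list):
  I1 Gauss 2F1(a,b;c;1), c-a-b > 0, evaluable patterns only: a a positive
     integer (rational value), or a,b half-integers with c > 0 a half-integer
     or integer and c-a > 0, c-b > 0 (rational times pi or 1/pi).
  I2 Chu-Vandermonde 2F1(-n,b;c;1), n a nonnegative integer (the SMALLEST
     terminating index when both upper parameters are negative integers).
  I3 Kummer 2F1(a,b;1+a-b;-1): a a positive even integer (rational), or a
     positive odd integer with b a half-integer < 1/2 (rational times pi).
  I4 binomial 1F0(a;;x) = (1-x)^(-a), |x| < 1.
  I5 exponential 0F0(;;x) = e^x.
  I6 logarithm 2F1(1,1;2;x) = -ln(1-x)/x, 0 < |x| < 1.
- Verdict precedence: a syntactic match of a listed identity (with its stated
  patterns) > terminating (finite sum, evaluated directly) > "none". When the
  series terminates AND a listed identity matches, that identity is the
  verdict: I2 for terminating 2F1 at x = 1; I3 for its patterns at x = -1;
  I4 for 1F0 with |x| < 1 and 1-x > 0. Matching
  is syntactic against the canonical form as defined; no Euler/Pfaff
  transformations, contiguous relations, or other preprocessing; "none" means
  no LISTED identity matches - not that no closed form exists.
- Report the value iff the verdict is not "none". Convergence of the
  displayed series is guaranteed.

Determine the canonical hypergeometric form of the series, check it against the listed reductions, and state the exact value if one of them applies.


Classification (C = 12): 2F1 with upper {\frac{1}{2}, \frac{1}{2}}, lower {1}, argument x = \frac{1}{2}. Verdict: no listed reduction: x = \frac{1}{2} and upper {\frac{1}{2}, \frac{1}{2}} fail every I1-I6 pattern.

The tell: t_0 being 12, the constant factors (prefactor 12) combine into one prefactor.
Step ratio: r(k) = \frac{1}{2} * (k+\frac{1}{2}) (k+\frac{1}{2}) / [(k+1) (k+1)] - rational in k, leading ratio \frac{1}{2}; with t_0 = 12, classification follows.
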